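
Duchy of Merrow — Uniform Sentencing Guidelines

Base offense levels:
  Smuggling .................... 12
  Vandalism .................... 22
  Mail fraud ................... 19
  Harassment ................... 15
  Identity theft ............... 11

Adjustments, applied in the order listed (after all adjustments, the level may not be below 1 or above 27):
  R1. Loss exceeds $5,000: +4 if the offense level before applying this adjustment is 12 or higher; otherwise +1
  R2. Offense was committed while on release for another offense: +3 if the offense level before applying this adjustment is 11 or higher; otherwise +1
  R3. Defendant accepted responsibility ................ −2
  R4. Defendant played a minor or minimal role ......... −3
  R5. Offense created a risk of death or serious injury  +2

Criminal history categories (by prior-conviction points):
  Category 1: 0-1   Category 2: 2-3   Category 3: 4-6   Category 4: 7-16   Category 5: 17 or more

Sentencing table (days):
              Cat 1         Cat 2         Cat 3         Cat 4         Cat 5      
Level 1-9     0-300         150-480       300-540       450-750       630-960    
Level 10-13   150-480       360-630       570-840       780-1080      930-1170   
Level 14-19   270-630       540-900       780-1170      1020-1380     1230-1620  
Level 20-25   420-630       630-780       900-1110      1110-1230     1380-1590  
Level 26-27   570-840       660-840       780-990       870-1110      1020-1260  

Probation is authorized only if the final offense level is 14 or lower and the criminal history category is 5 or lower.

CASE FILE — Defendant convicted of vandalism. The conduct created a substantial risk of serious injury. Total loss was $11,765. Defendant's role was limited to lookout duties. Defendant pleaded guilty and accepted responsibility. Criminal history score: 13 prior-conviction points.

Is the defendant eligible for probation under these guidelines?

Base offense level for vandalism: 22.
R1 applies (level before this adjustment is 22 ≥ 12, so +4): 22 + 4 = 26.
R2 does not apply.
R3 applies: 26 − 2 = 24.
R4 applies: 24 − 3 = 21.
R5 applies: 21 + 2 = 23.
Final offense level: 23.
Criminal history: 13 prior points → Category 4 (7-16).
Level 23 falls in the 20-25 band.
Grid: Level 20-25 × Category 4 = 1110-1230 days.
Probation check: level 23 > 14 and category 4 ≤ 5 → not eligible.

No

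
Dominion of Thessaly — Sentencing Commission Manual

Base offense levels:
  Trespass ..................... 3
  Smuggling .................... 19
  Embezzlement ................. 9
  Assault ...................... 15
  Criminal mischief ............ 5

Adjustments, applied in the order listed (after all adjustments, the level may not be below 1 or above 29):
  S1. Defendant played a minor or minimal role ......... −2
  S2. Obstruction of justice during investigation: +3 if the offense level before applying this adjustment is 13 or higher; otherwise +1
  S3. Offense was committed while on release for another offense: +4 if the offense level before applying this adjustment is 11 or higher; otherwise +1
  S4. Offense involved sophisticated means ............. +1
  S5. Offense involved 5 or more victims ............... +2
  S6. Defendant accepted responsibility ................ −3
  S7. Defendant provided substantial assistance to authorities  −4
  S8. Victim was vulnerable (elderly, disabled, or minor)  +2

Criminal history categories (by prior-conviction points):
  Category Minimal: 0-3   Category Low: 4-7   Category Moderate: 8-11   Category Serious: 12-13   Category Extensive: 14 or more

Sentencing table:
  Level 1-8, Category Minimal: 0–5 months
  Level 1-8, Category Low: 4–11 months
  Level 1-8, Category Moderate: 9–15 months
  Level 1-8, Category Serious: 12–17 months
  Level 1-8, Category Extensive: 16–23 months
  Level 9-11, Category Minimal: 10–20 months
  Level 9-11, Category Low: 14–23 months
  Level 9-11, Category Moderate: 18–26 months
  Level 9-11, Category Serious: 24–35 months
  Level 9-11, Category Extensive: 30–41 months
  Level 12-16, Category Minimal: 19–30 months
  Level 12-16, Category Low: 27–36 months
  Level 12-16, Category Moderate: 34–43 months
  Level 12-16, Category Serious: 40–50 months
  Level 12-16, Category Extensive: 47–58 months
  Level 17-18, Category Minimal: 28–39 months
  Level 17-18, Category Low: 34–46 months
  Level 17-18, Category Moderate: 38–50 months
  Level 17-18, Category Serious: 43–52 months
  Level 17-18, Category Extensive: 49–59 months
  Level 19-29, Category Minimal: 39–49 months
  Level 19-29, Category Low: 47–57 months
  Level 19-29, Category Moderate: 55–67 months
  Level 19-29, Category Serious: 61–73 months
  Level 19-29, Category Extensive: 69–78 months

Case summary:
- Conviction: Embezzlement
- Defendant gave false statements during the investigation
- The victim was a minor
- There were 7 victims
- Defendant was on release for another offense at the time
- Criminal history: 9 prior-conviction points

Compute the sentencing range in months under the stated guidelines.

Base offense level for embezzlement: 9.
S1 does not apply.
S2 applies (level before this adjustment is 9 < 13, so +1): 9 + 1 = 10.
S3 applies (level before this adjustment is 10 < 11, so +1): 10 + 1 = 11.
S4 does not apply.
S5 applies: 11 + 2 = 13.
S8 applies: 13 + 2 = 15.
Final offense level: 15.
Criminal history: 9 prior points → Category Moderate (8-11).
Level 15 falls in the 12-16 band.
Grid: Level 12-16 × Category Moderate = 34-43 months.

34-43 months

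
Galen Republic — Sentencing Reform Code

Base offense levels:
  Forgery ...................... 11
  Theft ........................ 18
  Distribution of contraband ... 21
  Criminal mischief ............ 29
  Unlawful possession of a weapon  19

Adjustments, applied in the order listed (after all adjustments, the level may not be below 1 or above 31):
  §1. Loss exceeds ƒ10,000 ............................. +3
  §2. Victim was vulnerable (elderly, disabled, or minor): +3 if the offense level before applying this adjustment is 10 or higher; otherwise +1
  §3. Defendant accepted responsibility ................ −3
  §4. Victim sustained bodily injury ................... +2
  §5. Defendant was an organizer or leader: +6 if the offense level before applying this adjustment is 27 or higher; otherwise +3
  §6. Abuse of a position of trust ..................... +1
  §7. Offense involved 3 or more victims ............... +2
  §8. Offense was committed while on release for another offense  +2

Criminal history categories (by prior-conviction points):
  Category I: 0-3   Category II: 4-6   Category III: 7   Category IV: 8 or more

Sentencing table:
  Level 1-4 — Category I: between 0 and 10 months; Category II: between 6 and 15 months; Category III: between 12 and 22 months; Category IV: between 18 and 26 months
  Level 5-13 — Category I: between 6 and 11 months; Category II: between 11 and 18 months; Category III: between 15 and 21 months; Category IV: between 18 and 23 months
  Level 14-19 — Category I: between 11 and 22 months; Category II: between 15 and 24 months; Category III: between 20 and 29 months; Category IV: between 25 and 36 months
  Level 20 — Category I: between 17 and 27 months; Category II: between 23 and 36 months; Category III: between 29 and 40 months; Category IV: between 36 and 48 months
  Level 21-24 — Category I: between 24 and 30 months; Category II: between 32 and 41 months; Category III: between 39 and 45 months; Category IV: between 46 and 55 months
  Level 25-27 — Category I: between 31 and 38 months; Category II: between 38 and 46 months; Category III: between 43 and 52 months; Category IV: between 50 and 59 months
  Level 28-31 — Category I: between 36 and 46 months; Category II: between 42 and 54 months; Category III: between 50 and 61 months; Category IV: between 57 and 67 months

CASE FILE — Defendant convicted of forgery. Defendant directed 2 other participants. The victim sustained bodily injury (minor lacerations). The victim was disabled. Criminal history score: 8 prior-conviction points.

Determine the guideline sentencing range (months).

25-36 months

Base offense level for forgery: 11.
§1 does not apply.
§2 applies (level before this adjustment is 11 ≥ 10, so +3): 11 + 3 = 14.
§3 does not apply.
§4 applies: 14 + 2 = 16.
§5 applies (level before this adjustment is 16 < 27, so +3): 16 + 3 = 19.
§6 does not apply.
Final offense level: 19.
Criminal history: 8 prior points → Category IV (8+).
Level 19 falls in the 14-19 band.
Grid: Level 14-19 × Category IV = 25-36 months.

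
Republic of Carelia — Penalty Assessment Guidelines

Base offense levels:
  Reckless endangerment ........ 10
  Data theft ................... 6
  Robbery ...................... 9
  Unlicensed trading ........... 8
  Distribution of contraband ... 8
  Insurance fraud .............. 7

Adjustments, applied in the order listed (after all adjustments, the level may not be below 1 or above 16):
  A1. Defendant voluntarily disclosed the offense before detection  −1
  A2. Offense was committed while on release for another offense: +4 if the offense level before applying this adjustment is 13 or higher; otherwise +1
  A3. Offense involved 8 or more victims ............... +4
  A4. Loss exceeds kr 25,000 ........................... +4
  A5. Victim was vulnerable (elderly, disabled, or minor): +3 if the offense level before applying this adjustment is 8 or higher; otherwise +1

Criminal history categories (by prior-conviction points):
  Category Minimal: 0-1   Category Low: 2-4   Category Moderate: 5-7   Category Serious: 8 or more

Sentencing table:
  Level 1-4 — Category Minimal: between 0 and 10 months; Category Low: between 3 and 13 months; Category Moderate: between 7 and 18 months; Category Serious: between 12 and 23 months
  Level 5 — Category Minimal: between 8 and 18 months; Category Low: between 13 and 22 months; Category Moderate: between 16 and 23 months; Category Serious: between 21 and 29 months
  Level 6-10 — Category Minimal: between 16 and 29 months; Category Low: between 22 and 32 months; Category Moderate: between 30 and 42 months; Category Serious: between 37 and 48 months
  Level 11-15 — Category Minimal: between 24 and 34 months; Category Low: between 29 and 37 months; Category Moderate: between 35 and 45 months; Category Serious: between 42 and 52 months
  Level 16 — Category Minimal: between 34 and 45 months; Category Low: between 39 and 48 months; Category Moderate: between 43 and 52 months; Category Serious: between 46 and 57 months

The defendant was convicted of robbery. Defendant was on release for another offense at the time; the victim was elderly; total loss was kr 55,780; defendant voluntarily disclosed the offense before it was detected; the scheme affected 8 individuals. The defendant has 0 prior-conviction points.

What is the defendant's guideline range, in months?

Base offense level for robbery: 9.
A1 applies: 9 − 1 = 8.
A2 applies (level before this adjustment is 8 < 13, so +1): 8 + 1 = 9.
A3 applies: 9 + 4 = 13.
A4 applies: 13 + 4 = 17.
A5 applies (level before this adjustment is 17 ≥ 8, so +3): 17 + 3 = 20.
Level 20 exceeds the maximum of 16; capped at 16.
Final offense level: 16.
Criminal history: 0 prior points → Category Minimal (0-1).
Level 16 falls in the 16 band.
Grid: Level 16 × Category Minimal = 34-45 months.

34-45 months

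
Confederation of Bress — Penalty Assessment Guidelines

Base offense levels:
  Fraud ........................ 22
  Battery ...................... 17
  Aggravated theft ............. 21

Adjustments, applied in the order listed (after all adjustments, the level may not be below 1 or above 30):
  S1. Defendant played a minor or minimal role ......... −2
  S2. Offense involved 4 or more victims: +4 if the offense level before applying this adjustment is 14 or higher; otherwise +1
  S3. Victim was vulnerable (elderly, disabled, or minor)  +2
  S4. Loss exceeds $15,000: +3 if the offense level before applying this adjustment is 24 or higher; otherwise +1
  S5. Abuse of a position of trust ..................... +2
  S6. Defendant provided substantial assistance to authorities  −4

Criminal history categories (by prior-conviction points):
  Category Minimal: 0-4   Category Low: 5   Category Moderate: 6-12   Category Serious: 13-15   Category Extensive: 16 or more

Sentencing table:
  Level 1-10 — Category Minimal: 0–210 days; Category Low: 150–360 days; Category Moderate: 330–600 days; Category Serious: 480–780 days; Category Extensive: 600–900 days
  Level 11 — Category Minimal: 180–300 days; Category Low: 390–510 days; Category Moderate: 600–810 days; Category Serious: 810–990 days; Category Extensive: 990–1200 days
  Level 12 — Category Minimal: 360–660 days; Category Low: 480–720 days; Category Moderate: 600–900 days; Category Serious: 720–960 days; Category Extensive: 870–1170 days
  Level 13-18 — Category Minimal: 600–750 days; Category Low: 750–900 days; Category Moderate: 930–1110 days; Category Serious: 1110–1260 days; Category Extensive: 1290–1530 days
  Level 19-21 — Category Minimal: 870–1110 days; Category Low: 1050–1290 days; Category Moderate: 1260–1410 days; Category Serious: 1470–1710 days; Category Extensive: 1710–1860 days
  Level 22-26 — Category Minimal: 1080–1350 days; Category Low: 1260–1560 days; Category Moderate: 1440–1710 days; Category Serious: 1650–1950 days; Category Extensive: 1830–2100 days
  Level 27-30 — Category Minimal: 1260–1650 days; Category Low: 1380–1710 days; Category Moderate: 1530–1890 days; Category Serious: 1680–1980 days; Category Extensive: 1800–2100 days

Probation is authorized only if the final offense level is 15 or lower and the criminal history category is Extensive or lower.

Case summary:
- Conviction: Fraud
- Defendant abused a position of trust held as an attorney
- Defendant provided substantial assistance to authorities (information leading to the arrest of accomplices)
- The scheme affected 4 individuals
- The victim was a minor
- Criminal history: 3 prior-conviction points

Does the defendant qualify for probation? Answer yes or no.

No

Base offense level for fraud: 22.
S2 applies (level before this adjustment is 22 ≥ 14, so +4): 22 + 4 = 26.
S3 applies: 26 + 2 = 28.
S4 does not apply.
S5 applies: 28 + 2 = 30.
S6 applies: 30 − 4 = 26.
Final offense level: 26.
Criminal history: 3 prior points → Category Minimal (0-4).
Level 26 falls in the 22-26 band.
Grid: Level 22-26 × Category Minimal = 1080-1350 days.
Probation check: level 26 > 15 and category Minimal ≤ Extensive → not eligible.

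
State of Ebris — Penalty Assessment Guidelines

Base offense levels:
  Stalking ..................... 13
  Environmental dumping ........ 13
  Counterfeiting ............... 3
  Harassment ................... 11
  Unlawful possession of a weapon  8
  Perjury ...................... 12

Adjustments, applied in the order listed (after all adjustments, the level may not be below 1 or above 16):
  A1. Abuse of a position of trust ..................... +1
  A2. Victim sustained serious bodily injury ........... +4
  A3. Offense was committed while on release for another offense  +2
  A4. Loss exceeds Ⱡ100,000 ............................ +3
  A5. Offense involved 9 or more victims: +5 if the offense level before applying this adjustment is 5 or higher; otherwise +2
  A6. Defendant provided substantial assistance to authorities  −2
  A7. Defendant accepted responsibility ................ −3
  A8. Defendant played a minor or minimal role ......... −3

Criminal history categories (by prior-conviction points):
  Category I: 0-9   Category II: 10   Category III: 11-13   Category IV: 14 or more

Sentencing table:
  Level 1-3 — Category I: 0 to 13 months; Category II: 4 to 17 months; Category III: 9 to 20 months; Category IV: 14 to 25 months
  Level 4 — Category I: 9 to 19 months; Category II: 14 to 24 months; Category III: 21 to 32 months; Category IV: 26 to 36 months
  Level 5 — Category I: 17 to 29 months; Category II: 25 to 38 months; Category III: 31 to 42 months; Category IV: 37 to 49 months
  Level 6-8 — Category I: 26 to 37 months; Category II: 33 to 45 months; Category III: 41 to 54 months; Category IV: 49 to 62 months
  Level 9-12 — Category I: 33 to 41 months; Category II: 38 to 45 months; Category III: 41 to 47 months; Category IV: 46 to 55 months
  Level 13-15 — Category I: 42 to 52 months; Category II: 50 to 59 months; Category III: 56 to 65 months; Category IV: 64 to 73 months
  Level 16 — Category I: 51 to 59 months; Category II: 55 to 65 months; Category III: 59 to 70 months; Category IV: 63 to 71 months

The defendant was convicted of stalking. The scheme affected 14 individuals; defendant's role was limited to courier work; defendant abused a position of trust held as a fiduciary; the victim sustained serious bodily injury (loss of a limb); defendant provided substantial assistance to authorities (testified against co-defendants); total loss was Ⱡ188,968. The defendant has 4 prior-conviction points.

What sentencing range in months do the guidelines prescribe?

Base offense level for stalking: 13.
A1 applies: 13 + 1 = 14.
A2 applies: 14 + 4 = 18.
A4 applies: 18 + 3 = 21.
A5 applies (level before this adjustment is 21 ≥ 5, so +5): 21 + 5 = 26.
A6 applies: 26 − 2 = 24.
A8 applies: 24 − 3 = 21.
Level 21 exceeds the maximum of 16; capped at 16.
Final offense level: 16.
Criminal history: 4 prior points → Category I (0-9).
Level 16 falls in the 16 band.
Grid: Level 16 × Category I = 51-59 months.

51-59 months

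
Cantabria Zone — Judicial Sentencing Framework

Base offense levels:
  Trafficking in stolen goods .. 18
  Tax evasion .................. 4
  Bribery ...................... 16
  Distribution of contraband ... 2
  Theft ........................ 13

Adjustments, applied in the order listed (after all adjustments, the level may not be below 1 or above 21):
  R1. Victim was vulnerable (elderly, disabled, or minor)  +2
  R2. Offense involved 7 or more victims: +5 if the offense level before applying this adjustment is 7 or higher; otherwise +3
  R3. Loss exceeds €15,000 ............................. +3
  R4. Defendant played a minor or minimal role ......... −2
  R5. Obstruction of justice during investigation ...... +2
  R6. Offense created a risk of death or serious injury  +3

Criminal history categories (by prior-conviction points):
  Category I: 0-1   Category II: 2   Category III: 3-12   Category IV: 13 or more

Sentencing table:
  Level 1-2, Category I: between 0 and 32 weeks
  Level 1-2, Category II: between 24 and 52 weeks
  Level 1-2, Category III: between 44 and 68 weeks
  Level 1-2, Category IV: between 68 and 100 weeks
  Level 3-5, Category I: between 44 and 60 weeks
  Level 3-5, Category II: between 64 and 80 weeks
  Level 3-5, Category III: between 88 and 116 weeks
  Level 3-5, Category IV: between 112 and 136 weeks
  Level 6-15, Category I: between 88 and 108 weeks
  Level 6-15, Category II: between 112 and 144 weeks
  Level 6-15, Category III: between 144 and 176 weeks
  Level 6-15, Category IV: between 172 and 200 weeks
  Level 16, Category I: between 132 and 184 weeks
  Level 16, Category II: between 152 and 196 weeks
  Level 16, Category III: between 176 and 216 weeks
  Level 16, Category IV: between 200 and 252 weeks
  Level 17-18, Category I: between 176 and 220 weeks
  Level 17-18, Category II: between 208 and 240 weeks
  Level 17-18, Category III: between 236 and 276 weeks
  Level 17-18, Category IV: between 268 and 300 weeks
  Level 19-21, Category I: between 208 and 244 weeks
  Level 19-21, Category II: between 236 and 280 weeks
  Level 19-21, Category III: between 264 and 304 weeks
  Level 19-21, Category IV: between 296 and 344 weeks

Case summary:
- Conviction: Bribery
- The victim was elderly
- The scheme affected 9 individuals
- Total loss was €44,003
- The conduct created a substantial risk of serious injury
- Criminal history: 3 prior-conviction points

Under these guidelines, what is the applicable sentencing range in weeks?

Base offense level for bribery: 16.
R1 applies: 16 + 2 = 18.
R2 applies (level before this adjustment is 18 ≥ 7, so +5): 18 + 5 = 23.
R3 applies: 23 + 3 = 26.
R4 does not apply.
R6 applies: 26 + 3 = 29.
Level 29 exceeds the maximum of 21; capped at 21.
Final offense level: 21.
Criminal history: 3 prior points → Category III (3-12).
Level 21 falls in the 19-21 band.
Grid: Level 19-21 × Category III = 264-304 weeks.

264-304 weeks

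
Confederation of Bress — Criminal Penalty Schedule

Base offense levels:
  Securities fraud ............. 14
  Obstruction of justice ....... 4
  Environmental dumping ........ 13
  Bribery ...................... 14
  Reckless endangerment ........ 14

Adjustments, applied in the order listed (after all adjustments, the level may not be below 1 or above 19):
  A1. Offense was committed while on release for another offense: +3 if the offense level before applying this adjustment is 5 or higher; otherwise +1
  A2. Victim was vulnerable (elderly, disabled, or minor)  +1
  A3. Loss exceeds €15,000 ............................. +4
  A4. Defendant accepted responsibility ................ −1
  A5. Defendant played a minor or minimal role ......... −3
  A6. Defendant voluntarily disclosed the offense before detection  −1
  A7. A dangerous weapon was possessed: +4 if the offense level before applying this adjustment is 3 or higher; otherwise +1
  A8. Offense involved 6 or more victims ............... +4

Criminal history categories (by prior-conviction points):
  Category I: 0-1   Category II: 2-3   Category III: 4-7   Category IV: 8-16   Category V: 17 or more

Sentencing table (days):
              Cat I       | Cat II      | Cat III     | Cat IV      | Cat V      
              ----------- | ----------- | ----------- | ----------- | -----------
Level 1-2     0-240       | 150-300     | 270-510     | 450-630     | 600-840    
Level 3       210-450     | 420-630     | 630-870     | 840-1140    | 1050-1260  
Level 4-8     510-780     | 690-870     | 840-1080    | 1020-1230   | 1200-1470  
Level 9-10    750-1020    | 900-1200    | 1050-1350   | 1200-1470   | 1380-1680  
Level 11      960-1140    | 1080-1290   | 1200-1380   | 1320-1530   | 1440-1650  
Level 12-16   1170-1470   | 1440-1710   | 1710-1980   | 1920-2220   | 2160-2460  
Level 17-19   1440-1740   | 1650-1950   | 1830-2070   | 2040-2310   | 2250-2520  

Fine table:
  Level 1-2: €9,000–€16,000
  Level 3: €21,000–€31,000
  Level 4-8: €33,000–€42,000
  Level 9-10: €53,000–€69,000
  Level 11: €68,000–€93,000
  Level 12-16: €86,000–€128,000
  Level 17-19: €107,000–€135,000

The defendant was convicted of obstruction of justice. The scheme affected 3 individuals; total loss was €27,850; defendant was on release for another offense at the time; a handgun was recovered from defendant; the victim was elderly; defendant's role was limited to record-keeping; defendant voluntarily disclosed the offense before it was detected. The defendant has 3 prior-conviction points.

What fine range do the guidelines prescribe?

Base offense level for obstruction of justice: 4.
A1 applies (level before this adjustment is 4 < 5, so +1): 4 + 1 = 5.
A2 applies: 5 + 1 = 6.
A3 applies: 6 + 4 = 10.
A4 does not apply.
A5 applies: 10 − 3 = 7.
A6 applies: 7 − 1 = 6.
A7 applies (level before this adjustment is 6 ≥ 3, so +4): 6 + 4 = 10.
A8 does not apply.
Final offense level: 10.
Level 10 falls in the 9-10 band.
Fine table: Level 9-10 → €53,000–€69,000.

€53,000–€69,000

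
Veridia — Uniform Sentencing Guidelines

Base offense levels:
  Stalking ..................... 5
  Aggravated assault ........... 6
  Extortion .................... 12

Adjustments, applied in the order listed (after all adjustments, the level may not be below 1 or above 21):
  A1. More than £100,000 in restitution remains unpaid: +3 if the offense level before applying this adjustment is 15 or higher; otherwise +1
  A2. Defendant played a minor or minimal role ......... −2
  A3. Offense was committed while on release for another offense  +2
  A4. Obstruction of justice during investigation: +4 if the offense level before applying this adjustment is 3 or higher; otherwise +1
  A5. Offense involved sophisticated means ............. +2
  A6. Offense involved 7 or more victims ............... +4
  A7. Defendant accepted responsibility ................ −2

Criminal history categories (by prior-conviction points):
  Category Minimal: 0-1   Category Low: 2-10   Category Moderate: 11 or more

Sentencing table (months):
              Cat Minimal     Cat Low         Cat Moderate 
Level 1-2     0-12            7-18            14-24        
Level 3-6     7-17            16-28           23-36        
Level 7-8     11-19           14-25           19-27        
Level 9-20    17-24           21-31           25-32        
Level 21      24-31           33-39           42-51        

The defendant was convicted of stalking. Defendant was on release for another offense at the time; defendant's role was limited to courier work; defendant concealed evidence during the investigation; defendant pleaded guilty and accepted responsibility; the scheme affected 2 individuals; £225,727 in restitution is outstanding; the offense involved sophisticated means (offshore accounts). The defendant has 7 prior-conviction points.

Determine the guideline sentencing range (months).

21-31 months

Base offense level for stalking: 5.
A1 applies (level before this adjustment is 5 < 15, so +1): 5 + 1 = 6.
A2 applies: 6 − 2 = 4.
A3 applies: 4 + 2 = 6.
A4 applies (level before this adjustment is 6 ≥ 3, so +4): 6 + 4 = 10.
A5 applies: 10 + 2 = 12.
A7 applies: 12 − 2 = 10.
Final offense level: 10.
Criminal history: 7 prior points → Category Low (2-10).
Level 10 falls in the 9-20 band.
Grid: Level 9-20 × Category Low = 21-31 months.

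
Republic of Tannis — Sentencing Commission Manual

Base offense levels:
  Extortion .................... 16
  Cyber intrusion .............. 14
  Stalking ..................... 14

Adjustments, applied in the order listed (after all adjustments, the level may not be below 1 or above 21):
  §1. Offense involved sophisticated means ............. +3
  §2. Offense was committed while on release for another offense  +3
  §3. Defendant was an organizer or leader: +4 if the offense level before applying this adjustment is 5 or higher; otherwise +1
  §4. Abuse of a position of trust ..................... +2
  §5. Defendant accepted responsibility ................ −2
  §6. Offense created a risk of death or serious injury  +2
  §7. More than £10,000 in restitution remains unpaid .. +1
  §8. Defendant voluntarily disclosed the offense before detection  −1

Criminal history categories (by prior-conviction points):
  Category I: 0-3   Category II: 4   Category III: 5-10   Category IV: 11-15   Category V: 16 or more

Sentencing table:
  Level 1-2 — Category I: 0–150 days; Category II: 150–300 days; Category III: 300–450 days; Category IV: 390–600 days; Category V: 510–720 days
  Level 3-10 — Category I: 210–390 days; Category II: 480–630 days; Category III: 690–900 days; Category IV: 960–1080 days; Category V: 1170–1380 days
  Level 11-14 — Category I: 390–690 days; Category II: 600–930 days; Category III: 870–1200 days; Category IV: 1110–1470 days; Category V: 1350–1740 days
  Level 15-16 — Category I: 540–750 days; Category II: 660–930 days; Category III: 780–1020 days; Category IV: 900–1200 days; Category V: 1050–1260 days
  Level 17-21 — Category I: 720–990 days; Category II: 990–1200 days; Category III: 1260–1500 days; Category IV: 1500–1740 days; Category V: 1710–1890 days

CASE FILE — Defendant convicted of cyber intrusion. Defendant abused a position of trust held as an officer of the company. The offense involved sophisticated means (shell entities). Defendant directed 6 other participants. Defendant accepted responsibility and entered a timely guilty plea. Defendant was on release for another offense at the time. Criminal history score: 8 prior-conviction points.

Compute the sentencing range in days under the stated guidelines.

Base offense level for cyber intrusion: 14.
§1 applies: 14 + 3 = 17.
§2 applies: 17 + 3 = 20.
§3 applies (level before this adjustment is 20 ≥ 5, so +4): 20 + 4 = 24.
§4 applies: 24 + 2 = 26.
§5 applies: 26 − 2 = 24.
§6 does not apply.
§7 does not apply.
Level 24 exceeds the maximum of 21; capped at 21.
Final offense level: 21.
Criminal history: 8 prior points → Category III (5-10).
Level 21 falls in the 17-21 band.
Grid: Level 17-21 × Category III = 1260-1500 days.

1260-1500 days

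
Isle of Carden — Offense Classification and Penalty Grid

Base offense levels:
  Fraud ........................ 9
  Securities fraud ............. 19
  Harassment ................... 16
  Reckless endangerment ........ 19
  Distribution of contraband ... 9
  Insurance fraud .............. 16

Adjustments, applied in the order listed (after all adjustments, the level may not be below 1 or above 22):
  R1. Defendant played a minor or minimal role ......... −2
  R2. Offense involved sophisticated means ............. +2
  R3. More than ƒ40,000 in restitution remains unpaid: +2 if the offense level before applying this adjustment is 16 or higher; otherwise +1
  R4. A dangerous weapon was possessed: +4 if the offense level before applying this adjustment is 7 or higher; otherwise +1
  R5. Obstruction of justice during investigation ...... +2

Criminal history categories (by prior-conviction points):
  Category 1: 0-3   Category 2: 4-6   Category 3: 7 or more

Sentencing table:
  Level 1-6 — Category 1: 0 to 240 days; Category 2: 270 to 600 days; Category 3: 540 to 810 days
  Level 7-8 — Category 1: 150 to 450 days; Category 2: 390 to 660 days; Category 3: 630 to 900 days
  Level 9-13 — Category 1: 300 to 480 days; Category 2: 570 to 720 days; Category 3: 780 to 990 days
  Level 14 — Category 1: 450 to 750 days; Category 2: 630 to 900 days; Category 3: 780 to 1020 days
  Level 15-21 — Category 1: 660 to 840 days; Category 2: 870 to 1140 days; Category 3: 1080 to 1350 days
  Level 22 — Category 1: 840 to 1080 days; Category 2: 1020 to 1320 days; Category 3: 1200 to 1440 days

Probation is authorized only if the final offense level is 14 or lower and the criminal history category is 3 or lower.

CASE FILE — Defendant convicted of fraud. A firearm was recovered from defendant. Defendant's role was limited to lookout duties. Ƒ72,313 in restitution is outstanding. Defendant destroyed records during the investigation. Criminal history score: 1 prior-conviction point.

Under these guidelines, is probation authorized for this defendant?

Yes

Base offense level for fraud: 9.
R1 applies: 9 − 2 = 7.
R2 does not apply.
R3 applies (level before this adjustment is 7 < 16, so +1): 7 + 1 = 8.
R4 applies (level before this adjustment is 8 ≥ 7, so +4): 8 + 4 = 12.
R5 applies: 12 + 2 = 14.
Final offense level: 14.
Criminal history: 1 prior point → Category 1 (0-3).
Level 14 falls in the 14 band.
Grid: Level 14 × Category 1 = 450-750 days.
Probation check: level 14 ≤ 14 and category 1 ≤ 3 → eligible.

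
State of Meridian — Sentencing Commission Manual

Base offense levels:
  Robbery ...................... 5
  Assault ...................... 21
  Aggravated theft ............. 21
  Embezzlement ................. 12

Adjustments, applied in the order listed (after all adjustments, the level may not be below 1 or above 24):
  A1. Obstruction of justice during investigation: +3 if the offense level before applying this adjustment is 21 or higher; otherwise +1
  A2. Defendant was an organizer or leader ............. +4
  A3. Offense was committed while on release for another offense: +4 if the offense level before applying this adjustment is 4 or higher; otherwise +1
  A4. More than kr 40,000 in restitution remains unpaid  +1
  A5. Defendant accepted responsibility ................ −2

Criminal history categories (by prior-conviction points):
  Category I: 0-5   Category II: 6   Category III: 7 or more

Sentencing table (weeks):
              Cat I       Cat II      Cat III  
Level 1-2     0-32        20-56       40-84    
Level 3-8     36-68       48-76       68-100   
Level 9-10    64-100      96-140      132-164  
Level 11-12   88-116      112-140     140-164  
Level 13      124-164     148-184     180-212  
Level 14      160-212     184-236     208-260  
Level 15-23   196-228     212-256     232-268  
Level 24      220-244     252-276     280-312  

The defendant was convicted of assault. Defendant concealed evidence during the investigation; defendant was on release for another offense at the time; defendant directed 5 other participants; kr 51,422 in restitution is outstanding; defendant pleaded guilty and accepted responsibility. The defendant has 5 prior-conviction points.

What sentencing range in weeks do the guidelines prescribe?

Base offense level for assault: 21.
A1 applies (level before this adjustment is 21 ≥ 21, so +3): 21 + 3 = 24.
A2 applies: 24 + 4 = 28.
A3 applies (level before this adjustment is 28 ≥ 4, so +4): 28 + 4 = 32.
A4 applies: 32 + 1 = 33.
A5 applies: 33 − 2 = 31.
Level 31 exceeds the maximum of 24; capped at 24.
Final offense level: 24.
Criminal history: 5 prior points → Category I (0-5).
Level 24 falls in the 24 band.
Grid: Level 24 × Category I = 220-244 weeks.

220-244 weeks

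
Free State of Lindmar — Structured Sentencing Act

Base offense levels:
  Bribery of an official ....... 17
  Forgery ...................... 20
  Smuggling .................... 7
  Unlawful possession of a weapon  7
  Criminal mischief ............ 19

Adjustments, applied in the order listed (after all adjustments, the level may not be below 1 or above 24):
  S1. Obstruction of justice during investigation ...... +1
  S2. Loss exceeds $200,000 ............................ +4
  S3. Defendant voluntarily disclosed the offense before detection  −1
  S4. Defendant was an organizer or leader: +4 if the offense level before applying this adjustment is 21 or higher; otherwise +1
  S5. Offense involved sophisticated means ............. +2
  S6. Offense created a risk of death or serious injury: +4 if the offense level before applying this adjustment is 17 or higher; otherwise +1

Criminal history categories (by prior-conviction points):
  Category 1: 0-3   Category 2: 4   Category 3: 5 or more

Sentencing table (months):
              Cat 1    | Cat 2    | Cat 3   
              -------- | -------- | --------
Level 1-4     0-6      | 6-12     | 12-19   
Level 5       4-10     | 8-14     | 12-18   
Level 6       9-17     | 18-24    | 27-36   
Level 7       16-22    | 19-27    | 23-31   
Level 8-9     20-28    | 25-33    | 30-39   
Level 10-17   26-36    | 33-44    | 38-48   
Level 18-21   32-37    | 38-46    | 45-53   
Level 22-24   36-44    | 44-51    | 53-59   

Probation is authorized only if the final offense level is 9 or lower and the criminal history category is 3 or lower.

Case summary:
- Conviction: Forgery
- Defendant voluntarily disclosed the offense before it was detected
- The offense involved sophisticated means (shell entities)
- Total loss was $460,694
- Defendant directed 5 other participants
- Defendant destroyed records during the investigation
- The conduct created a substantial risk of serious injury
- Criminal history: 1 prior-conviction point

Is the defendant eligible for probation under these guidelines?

No

Base offense level for forgery: 20.
S1 applies: 20 + 1 = 21.
S2 applies: 21 + 4 = 25.
S3 applies: 25 − 1 = 24.
S4 applies (level before this adjustment is 24 ≥ 21, so +4): 24 + 4 = 28.
S5 applies: 28 + 2 = 30.
S6 applies (level before this adjustment is 30 ≥ 17, so +4): 30 + 4 = 34.
Level 34 exceeds the maximum of 24; capped at 24.
Final offense level: 24.
Criminal history: 1 prior point → Category 1 (0-3).
Level 24 falls in the 22-24 band.
Grid: Level 22-24 × Category 1 = 36-44 months.
Probation check: level 24 > 9 and category 1 ≤ 3 → not eligible.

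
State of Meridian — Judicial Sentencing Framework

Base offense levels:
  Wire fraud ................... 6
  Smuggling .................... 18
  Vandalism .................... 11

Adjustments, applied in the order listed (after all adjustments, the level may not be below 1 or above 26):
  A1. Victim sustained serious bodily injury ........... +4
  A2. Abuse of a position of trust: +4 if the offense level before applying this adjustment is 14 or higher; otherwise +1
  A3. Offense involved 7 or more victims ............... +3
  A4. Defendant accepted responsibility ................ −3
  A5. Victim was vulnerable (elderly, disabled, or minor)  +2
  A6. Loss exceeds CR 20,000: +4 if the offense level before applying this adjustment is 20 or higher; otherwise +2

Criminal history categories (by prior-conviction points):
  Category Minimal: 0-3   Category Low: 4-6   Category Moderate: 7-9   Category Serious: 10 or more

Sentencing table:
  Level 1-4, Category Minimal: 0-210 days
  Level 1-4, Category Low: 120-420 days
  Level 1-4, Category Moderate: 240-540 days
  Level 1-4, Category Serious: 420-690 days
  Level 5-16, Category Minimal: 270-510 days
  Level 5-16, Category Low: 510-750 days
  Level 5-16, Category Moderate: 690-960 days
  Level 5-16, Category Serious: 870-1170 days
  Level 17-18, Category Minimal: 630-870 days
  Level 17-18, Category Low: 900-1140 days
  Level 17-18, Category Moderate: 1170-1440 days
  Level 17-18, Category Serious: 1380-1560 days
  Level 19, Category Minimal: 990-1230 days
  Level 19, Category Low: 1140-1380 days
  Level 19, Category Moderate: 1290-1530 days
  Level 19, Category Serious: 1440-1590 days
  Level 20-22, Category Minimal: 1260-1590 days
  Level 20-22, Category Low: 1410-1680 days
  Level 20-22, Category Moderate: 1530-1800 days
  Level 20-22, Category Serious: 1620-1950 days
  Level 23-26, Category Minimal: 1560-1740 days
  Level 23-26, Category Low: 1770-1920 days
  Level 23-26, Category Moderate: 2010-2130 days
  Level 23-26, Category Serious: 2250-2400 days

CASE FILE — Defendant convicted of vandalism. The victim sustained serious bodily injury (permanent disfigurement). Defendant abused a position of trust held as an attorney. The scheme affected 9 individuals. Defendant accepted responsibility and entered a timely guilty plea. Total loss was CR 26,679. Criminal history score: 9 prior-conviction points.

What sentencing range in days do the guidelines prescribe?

1530-1800 days

Base offense level for vandalism: 11.
A1 applies: 11 + 4 = 15.
A2 applies (level before this adjustment is 15 ≥ 14, so +4): 15 + 4 = 19.
A3 applies: 19 + 3 = 22.
A4 applies: 22 − 3 = 19.
A5 does not apply.
A6 applies (level before this adjustment is 19 < 20, so +2): 19 + 2 = 21.
Final offense level: 21.
Criminal history: 9 prior points → Category Moderate (7-9).
Level 21 falls in the 20-22 band.
Grid: Level 20-22 × Category Moderate = 1530-1800 days.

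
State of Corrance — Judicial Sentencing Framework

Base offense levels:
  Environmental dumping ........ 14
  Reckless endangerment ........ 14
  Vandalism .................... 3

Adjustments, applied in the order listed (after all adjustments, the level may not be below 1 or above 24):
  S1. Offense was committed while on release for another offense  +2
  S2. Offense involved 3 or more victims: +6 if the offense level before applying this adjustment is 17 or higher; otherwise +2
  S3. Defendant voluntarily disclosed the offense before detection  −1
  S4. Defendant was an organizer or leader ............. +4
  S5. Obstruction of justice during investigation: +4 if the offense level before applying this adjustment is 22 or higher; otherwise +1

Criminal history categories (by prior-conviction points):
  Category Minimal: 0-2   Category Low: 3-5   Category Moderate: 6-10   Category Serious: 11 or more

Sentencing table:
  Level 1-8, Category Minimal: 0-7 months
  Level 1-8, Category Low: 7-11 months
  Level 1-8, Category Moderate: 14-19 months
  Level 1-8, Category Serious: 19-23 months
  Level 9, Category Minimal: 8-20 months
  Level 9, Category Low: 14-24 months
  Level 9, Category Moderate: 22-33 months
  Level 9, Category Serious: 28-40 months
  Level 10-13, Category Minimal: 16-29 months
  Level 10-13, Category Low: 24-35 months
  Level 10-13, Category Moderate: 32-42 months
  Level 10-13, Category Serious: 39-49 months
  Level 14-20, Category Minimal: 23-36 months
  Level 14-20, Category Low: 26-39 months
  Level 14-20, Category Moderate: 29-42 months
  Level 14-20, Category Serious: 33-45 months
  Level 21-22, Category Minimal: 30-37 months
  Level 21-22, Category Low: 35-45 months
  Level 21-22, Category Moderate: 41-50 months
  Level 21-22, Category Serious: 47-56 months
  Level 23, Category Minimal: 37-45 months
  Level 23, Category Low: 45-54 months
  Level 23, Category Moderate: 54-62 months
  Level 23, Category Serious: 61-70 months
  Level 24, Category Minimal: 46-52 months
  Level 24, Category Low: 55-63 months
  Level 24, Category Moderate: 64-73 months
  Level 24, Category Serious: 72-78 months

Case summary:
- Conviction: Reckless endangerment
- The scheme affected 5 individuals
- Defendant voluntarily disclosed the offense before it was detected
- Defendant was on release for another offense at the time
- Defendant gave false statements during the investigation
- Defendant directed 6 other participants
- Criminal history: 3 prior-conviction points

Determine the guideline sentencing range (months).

35-45 months

Base offense level for reckless endangerment: 14.
S1 applies: 14 + 2 = 16.
S2 applies (level before this adjustment is 16 < 17, so +2): 16 + 2 = 18.
S3 applies: 18 − 1 = 17.
S4 applies: 17 + 4 = 21.
S5 applies (level before this adjustment is 21 < 22, so +1): 21 + 1 = 22.
Final offense level: 22.
Criminal history: 3 prior points → Category Low (3-5).
Level 22 falls in the 21-22 band.
Grid: Level 21-22 × Category Low = 35-45 months.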